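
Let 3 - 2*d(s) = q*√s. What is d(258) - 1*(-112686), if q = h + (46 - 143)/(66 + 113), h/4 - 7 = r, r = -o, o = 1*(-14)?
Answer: 225375/2 - 14939*√258/358 ≈ 1.1202e+5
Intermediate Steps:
o = -14
r = 14 (r = -1*(-14) = 14)
h = 84 (h = 28 + 4*14 = 28 + 56 = 84)
q = 14939/179 (q = 84 + (46 - 143)/(66 + 113) = 84 - 97/179 = 14939/179 ≈ 83.458)
d(s) = 3/2 - 14939*√s/358
d(258) - 1*(-112686) = (3/2 - 14939*√258/358) - 1*(-112686) = (3/2 - 14939*√258/358) + 112686 = 225375/2 - 14939*√258/358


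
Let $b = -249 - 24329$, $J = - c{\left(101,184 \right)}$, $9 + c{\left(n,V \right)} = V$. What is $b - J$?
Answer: $-24403$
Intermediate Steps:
$c{\left(n,V \right)} = -9 + V$
$J = -175$ ($J = - (-9 + 184) = \left(-1\right) 175 = -175$)
$b = -24578$ ($b = -249 - 24329 = -24578$)
$b - J = -24578 - -175 = -24578 + 175 = -24403$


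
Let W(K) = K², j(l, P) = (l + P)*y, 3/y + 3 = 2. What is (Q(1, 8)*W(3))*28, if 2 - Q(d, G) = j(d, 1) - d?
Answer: 2268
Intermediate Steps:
y = -3 (y = 3/(-3 + 2) = 3/(-1) = 3*(-1) = -3)
j(l, P) = -3*P - 3*l (j(l, P) = (l + P)*(-3) = (P + l)*(-3) = -3*P - 3*l)
Q(d, G) = 5 + 4*d (Q(d, G) = 2 - ((-3*1 - 3*d) - d) = 2 - ((-3 - 3*d) - d) = 2 - (-3 - 4*d) = 2 + (3 + 4*d) = 5 + 4*d)
(Q(1, 8)*W(3))*28 = ((5 + 4*1)*3²)*28 = ((5 + 4)*9)*28 = (9*9)*28 = 81*28 = 2268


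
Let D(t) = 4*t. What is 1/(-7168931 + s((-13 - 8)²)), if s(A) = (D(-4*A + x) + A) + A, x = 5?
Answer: -1/7175085 ≈ -1.3937e-7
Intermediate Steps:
s(A) = 20 - 14*A (s(A) = (4*(-4*A + 5) + A) + A = (4*(5 - 4*A) + A) + A = ((20 - 16*A) + A) + A = (20 - 15*A) + A = 20 - 14*A)
1/(-7168931 + s((-13 - 8)²)) = 1/(-7168931 + (20 - 14*(-13 - 8)²)) = 1/(-7168931 + (20 - 14*(-21)²)) = 1/(-7168931 + (20 - 14*441)) = 1/(-7168931 + (20 - 6174)) = 1/(-7168931 - 6154) = 1/(-7175085) = -1/7175085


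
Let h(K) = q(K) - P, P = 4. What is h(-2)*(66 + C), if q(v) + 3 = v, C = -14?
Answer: -468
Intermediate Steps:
q(v) = -3 + v
h(K) = -7 + K (h(K) = (-3 + K) - 1*4 = (-3 + K) - 4 = -7 + K)
h(-2)*(66 + C) = (-7 - 2)*(66 - 14) = -9*52 = -468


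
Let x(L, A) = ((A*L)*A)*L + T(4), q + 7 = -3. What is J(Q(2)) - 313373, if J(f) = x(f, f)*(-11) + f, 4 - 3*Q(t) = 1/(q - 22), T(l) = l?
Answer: -328677741979/1048576 ≈ -3.1345e+5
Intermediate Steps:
q = -10 (q = -7 - 3 = -10)
Q(t) = 43/32 (Q(t) = 4/3 - 1/(3*(-10 - 22)) = 4/3 - 1/3/(-32) = 4/3 - 1/3*(-1/32) = 4/3 + 1/96 = 43/32)
x(L, A) = 4 + A**2*L**2 (x(L, A) = ((A*L)*A)*L + 4 = (L*A**2)*L + 4 = A**2*L**2 + 4 = 4 + A**2*L**2)
J(f) = -44 + f - 11*f**4 (J(f) = (4 + f**2*f**2)*(-11) + f = (4 + f**4)*(-11) + f = (-44 - 11*f**4) + f = -44 + f - 11*f**4)
J(Q(2)) - 313373 = (-44 + 43/32 - 11*(43/32)**4) - 313373 = (-44 + 43/32 - 11*3418801/1048576) - 313373 = (-44 + 43/32 - 37606811/1048576) - 313373 = -82335131/1048576 - 313373 = -328677741979/1048576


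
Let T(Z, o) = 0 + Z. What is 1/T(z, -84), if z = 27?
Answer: 1/27 ≈ 0.037037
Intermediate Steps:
T(Z, o) = Z
1/T(z, -84) = 1/27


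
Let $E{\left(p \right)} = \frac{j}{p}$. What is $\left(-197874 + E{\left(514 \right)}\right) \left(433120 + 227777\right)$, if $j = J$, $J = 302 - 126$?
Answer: $- \frac{33608945416410}{257} \approx -1.3077 \cdot 10^{11}$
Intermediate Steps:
$J = 176$ ($J = 302 - 126 = 176$)
$j = 176$
$E{\left(p \right)} = \frac{176}{p}$
$\left(-197874 + E{\left(514 \right)}\right) \left(433120 + 227777\right) = \left(-197874 + \frac{176}{514}\right) \left(433120 + 227777\right) = \left(-197874 + 176 \cdot \frac{1}{514}\right) 660897 = \left(-197874 + \frac{88}{257}\right) 660897 = \left(- \frac{50853530}{257}\right) 660897 = - \frac{33608945416410}{257}$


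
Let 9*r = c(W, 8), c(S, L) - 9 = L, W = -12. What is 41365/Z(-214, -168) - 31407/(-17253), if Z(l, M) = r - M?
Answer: 2157018136/8793279 ≈ 245.30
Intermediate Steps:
c(S, L) = 9 + L
r = 17/9 (r = (9 + 8)/9 = (⅑)*17 = 17/9 ≈ 1.8889)
Z(l, M) = 17/9 - M
41365/Z(-214, -168) - 31407/(-17253) = 41365/(17/9 - 1*(-168)) - 31407/(-17253) = 41365/(17/9 + 168) - 31407*(-1/17253) = 41365/(1529/9) + 10469/5751 = 41365*(9/1529) + 10469/5751 = 372285/1529 + 10469/5751 = 2157018136/8793279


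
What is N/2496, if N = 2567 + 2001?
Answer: 571/312 ≈ 1.8301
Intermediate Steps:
N = 4568
N/2496 = 4568/2496 = 4568*(1/2496) = 571/312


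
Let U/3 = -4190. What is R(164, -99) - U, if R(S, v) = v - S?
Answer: 12307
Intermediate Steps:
U = -12570 (U = 3*(-4190) = -12570)
R(164, -99) - U = (-99 - 1*164) - 1*(-12570) = (-99 - 164) + 12570 = -263 + 12570 = 12307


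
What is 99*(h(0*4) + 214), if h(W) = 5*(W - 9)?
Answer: 16731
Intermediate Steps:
h(W) = -45 + 5*W (h(W) = 5*(-9 + W) = -45 + 5*W)
99*(h(0*4) + 214) = 99*((-45 + 5*(0*4)) + 214) = 99*((-45 + 5*0) + 214) = 99*((-45 + 0) + 214) = 99*(-45 + 214) = 99*169 = 16731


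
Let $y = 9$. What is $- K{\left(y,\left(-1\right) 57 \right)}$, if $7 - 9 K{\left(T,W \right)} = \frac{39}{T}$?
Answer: $- \frac{8}{27} \approx -0.2963$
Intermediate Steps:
$K{\left(T,W \right)} = \frac{7}{9} - \frac{13}{3 T}$ ($K{\left(T,W \right)} = \frac{7}{9} - \frac{39 \frac{1}{T}}{9} = \frac{7}{9} - \frac{13}{3 T}$)
$- K{\left(y,\left(-1\right) 57 \right)} = - \frac{-39 + 7 \cdot 9}{9 \cdot 9} = - \frac{-39 + 63}{9 \cdot 9} = - \frac{24}{9 \cdot 9} = \left(-1\right) \frac{8}{27} = - \frac{8}{27}$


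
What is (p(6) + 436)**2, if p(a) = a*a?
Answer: 222784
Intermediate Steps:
p(a) = a**2
(p(6) + 436)**2 = (6**2 + 436)**2 = (36 + 436)**2 = 472**2 = 222784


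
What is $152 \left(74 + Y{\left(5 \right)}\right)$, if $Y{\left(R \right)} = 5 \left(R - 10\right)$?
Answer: $7448$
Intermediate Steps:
$Y{\left(R \right)} = -50 + 5 R$ ($Y{\left(R \right)} = 5 \left(-10 + R\right) = -50 + 5 R$)
$152 \left(74 + Y{\left(5 \right)}\right) = 152 \left(74 + \left(-50 + 5 \cdot 5\right)\right) = 152 \left(74 + \left(-50 + 25\right)\right) = 152 \left(74 - 25\right) = 152 \cdot 49 = 7448$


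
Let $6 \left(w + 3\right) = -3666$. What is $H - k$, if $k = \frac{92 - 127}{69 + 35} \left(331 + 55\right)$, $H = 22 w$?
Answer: $- \frac{695661}{52} \approx -13378.0$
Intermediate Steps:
$w = -614$ ($w = -3 + \frac{1}{6} \left(-3666\right) = -3 - 611 = -614$)
$H = -13508$ ($H = 22 \left(-614\right) = -13508$)
$k = - \frac{6755}{52}$ ($k = - \frac{35}{104} \cdot 386 = \left(-35\right) \frac{1}{104} \cdot 386 = \left(- \frac{35}{104}\right) 386 = - \frac{6755}{52} \approx -129.9$)
$H - k = -13508 - - \frac{6755}{52} = -13508 + \frac{6755}{52} = - \frac{695661}{52}$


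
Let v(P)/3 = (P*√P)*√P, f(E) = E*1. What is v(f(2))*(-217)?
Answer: -2604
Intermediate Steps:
f(E) = E
v(P) = 3*P² (v(P) = 3*((P*√P)*√P) = 3*(P^(3/2)*√P) = 3*P²)
v(f(2))*(-217) = (3*2²)*(-217) = (3*4)*(-217) = 12*(-217) = -2604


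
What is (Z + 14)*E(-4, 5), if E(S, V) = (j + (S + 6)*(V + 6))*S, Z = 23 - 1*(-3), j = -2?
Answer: -3200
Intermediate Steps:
Z = 26 (Z = 23 + 3 = 26)
E(S, V) = S*(-2 + (6 + S)*(6 + V)) (E(S, V) = (-2 + (S + 6)*(V + 6))*S = (-2 + (6 + S)*(6 + V))*S = S*(-2 + (6 + S)*(6 + V)))
(Z + 14)*E(-4, 5) = (26 + 14)*(-4*(34 + 6*(-4) + 6*5 - 4*5)) = 40*(-4*(34 - 24 + 30 - 20)) = 40*(-4*20) = 40*(-80) = -3200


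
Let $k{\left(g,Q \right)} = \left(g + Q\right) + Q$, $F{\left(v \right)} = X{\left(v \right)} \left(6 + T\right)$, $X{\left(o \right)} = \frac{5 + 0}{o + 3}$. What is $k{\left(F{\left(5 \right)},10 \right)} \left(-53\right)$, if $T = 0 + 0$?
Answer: $- \frac{5035}{4} \approx -1258.8$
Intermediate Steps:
$X{\left(o \right)} = \frac{5}{3 + o}$
$T = 0$
$F{\left(v \right)} = \frac{30}{3 + v}$ ($F{\left(v \right)} = \frac{5}{3 + v} \left(6 + 0\right) = \frac{5}{3 + v} 6 = \frac{30}{3 + v}$)
$k{\left(g,Q \right)} = g + 2 Q$ ($k{\left(g,Q \right)} = \left(Q + g\right) + Q = g + 2 Q$)
$k{\left(F{\left(5 \right)},10 \right)} \left(-53\right) = \left(\frac{30}{3 + 5} + 2 \cdot 10\right) \left(-53\right) = \left(\frac{30}{8} + 20\right) \left(-53\right) = \left(30 \cdot \frac{1}{8} + 20\right) \left(-53\right) = \left(\frac{15}{4} + 20\right) \left(-53\right) = \frac{95}{4} \left(-53\right) = - \frac{5035}{4}$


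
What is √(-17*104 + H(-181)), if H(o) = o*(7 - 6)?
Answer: I*√1949 ≈ 44.147*I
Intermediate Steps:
H(o) = o (H(o) = o*1 = o)
√(-17*104 + H(-181)) = √(-17*104 - 181) = √(-1768 - 181) = √(-1949) = I*√1949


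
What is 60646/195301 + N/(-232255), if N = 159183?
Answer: -17003262353/45359633755 ≈ -0.37485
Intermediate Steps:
60646/195301 + N/(-232255) = 60646/195301 + 159183/(-232255) = 60646*(1/195301) + 159183*(-1/232255) = 60646/195301 - 159183/232255 = -17003262353/45359633755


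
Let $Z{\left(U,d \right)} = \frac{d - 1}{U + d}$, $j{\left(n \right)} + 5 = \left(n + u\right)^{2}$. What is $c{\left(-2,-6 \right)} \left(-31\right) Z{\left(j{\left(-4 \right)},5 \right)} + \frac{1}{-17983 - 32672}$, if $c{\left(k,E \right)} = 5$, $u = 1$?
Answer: $- \frac{10468703}{151965} \approx -68.889$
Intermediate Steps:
$j{\left(n \right)} = -5 + \left(1 + n\right)^{2}$ ($j{\left(n \right)} = -5 + \left(n + 1\right)^{2} = -5 + \left(1 + n\right)^{2}$)
$Z{\left(U,d \right)} = \frac{-1 + d}{U + d}$
$c{\left(-2,-6 \right)} \left(-31\right) Z{\left(j{\left(-4 \right)},5 \right)} + \frac{1}{-17983 - 32672} = 5 \left(-31\right) \frac{-1 + 5}{\left(-5 + \left(1 - 4\right)^{2}\right) + 5} + \frac{1}{-17983 - 32672} = - 155 \frac{1}{\left(-5 + \left(-3\right)^{2}\right) + 5} \cdot 4 + \frac{1}{-50655} = - 155 \frac{1}{\left(-5 + 9\right) + 5} \cdot 4 - \frac{1}{50655} = - 155 \frac{1}{4 + 5} \cdot 4 - \frac{1}{50655} = - 155 \cdot \frac{1}{9} \cdot 4 - \frac{1}{50655} = \left(-155\right) \frac{4}{9} - \frac{1}{50655} = - \frac{620}{9} - \frac{1}{50655} = - \frac{10468703}{151965}$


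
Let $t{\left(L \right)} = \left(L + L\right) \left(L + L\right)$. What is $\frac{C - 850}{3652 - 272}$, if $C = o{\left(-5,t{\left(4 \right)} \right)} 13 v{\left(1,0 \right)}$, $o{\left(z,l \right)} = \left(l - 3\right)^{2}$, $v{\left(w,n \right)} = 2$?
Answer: $\frac{23974}{845} \approx 28.372$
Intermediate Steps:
$t{\left(L \right)} = 4 L^{2}$ ($t{\left(L \right)} = 2 L 2 L = 4 L^{2}$)
$o{\left(z,l \right)} = \left(-3 + l\right)^{2}$
$C = 96746$ ($C = \left(-3 + 4 \cdot 4^{2}\right)^{2} \cdot 13 \cdot 2 = \left(-3 + 4 \cdot 16\right)^{2} \cdot 13 \cdot 2 = \left(-3 + 64\right)^{2} \cdot 13 \cdot 2 = 61^{2} \cdot 13 \cdot 2 = 3721 \cdot 13 \cdot 2 = 48373 \cdot 2 = 96746$)
$\frac{C - 850}{3652 - 272} = \frac{96746 - 850}{3652 - 272} = \frac{95896}{3380} = 95896 \cdot \frac{1}{3380} = \frac{23974}{845}$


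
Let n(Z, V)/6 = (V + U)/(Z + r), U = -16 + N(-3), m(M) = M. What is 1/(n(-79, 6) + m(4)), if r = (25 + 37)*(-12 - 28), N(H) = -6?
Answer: 853/3444 ≈ 0.24768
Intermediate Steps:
r = -2480 (r = 62*(-40) = -2480)
U = -22 (U = -16 - 6 = -22)
n(Z, V) = 6*(-22 + V)/(-2480 + Z) (n(Z, V) = 6*((V - 22)/(Z - 2480)) = 6*((-22 + V)/(-2480 + Z)) = 6*(-22 + V)/(-2480 + Z))
1/(n(-79, 6) + m(4)) = 1/(6*(-22 + 6)/(-2480 - 79) + 4) = 1/(6*(-16)/(-2559) + 4) = 1/(6*(-1/2559)*(-16) + 4) = 1/(32/853 + 4) = 1/(3444/853) = 853/3444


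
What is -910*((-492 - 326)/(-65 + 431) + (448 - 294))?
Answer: -25273430/183 ≈ -1.3811e+5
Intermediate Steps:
-910*((-492 - 326)/(-65 + 431) + (448 - 294)) = -910*(-818/366 + 154) = -910*(-818*1/366 + 154) = -910*(-409/183 + 154) = -910*27773/183 = -25273430/183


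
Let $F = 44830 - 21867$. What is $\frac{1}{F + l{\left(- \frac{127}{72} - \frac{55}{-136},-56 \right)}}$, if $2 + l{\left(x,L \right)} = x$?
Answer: $\frac{153}{3512825} \approx 4.3555 \cdot 10^{-5}$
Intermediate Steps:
$l{\left(x,L \right)} = -2 + x$
$F = 22963$ ($F = 44830 - 21867 = 22963$)
$\frac{1}{F + l{\left(- \frac{127}{72} - \frac{55}{-136},-56 \right)}} = \frac{1}{22963 - \frac{514}{153}} = \frac{1}{\frac{3512825}{153}} = \frac{153}{3512825}$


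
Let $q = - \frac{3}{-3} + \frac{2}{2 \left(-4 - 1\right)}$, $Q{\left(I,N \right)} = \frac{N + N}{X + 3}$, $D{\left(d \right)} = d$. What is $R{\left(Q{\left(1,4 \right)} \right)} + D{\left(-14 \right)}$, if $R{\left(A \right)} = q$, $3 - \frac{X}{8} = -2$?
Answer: $- \frac{66}{5} \approx -13.2$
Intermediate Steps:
$X = 40$ ($X = 24 - -16 = 24 + 16 = 40$)
$Q{\left(I,N \right)} = \frac{2 N}{43}$ ($Q{\left(I,N \right)} = \frac{N + N}{40 + 3} = \frac{2 N}{43}$)
$q = \frac{4}{5}$ ($q = \left(-3\right) \left(- \frac{1}{3}\right) + \frac{2}{2 \left(-5\right)} = 1 + \frac{2}{-10} = 1 + 2 \left(- \frac{1}{10}\right) = 1 - \frac{1}{5} = \frac{4}{5} \approx 0.8$)
$R{\left(A \right)} = \frac{4}{5}$
$R{\left(Q{\left(1,4 \right)} \right)} + D{\left(-14 \right)} = \frac{4}{5} - 14 = - \frac{66}{5}$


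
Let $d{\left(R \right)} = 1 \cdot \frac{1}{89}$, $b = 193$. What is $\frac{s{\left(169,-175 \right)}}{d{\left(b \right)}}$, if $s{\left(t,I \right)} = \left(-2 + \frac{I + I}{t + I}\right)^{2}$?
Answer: $\frac{2541929}{9} \approx 2.8244 \cdot 10^{5}$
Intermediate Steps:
$d{\left(R \right)} = \frac{1}{89}$ ($d{\left(R \right)} = 1 \cdot \frac{1}{89} = \frac{1}{89}$)
$s{\left(t,I \right)} = \left(-2 + \frac{2 I}{I + t}\right)^{2}$
$\frac{s{\left(169,-175 \right)}}{d{\left(b \right)}} = \frac{4 \cdot 169^{2}}{\left(-175 + 169\right)^{2}} \frac{1}{\frac{1}{89}} = 4 \cdot 28561 \cdot \frac{1}{36} \cdot 89 = \frac{28561}{9} \cdot 89 = \frac{2541929}{9}$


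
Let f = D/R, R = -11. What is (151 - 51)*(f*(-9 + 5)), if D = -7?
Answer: -2800/11 ≈ -254.55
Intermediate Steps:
f = 7/11 (f = -7/(-11) = -7*(-1/11) = 7/11 ≈ 0.63636)
(151 - 51)*(f*(-9 + 5)) = (151 - 51)*(7*(-9 + 5)/11) = 100*((7/11)*(-4)) = 100*(-28/11) = -2800/11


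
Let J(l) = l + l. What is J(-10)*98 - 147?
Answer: -2107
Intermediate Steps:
J(l) = 2*l
J(-10)*98 - 147 = (2*(-10))*98 - 147 = -20*98 - 147 = -1960 - 147 = -2107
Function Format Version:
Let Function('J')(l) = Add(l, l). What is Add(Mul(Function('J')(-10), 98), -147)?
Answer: -2107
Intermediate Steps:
Function('J')(l) = Mul(2, l)
Add(Mul(Function('J')(-10), 98), -147) = Add(Mul(Mul(2, -10), 98), -147) = Add(Mul(-20, 98), -147) = Add(-1960, -147) = -2107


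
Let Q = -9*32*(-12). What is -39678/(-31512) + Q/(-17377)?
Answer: 96763189/91264004 ≈ 1.0603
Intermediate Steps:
Q = 3456 (Q = -288*(-12) = 3456)
-39678/(-31512) + Q/(-17377) = -39678/(-31512) + 3456/(-17377) = -39678*(-1/31512) + 3456*(-1/17377) = 6613/5252 - 3456/17377 = 96763189/91264004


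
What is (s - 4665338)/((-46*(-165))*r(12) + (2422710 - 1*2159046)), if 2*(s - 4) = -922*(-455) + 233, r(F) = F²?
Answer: -8910925/2713248 ≈ -3.2842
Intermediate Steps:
s = 419751/2 (s = 4 + (-922*(-455) + 233)/2 = 4 + (419510 + 233)/2 = 4 + (½)*419743 = 4 + 419743/2 = 419751/2 ≈ 2.0988e+5)
(s - 4665338)/((-46*(-165))*r(12) + (2422710 - 1*2159046)) = (419751/2 - 4665338)/(-46*(-165)*12² + (2422710 - 1*2159046)) = -8910925/(2*(7590*144 + (2422710 - 2159046))) = -8910925/(2*(1092960 + 263664)) = -8910925/2/1356624 = -8910925/2*1/1356624 = -8910925/2713248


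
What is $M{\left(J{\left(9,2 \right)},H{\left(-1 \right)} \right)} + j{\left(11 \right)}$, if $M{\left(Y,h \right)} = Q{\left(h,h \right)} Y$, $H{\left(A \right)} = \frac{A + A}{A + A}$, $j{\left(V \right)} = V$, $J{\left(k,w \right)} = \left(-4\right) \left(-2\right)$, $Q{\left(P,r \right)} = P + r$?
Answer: $27$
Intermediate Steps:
$J{\left(k,w \right)} = 8$
$H{\left(A \right)} = 1$ ($H{\left(A \right)} = \frac{2 A}{2 A} = 2 A \frac{1}{2 A} = 1$)
$M{\left(Y,h \right)} = 2 Y h$ ($M{\left(Y,h \right)} = \left(h + h\right) Y = 2 h Y = 2 Y h$)
$M{\left(J{\left(9,2 \right)},H{\left(-1 \right)} \right)} + j{\left(11 \right)} = 2 \cdot 8 \cdot 1 + 11 = 16 + 11 = 27$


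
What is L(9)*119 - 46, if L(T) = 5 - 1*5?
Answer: -46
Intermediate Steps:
L(T) = 0 (L(T) = 5 - 5 = 0)
L(9)*119 - 46 = 0*119 - 46 = 0 - 46 = -46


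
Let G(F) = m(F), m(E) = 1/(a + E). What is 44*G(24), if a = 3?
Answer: 44/27 ≈ 1.6296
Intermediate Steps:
m(E) = 1/(3 + E)
G(F) = 1/(3 + F)
44*G(24) = 44/(3 + 24) = 44/27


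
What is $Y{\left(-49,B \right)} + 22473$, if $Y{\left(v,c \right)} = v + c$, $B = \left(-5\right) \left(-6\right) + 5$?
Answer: $22459$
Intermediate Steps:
$B = 35$ ($B = 30 + 5 = 35$)
$Y{\left(v,c \right)} = c + v$
$Y{\left(-49,B \right)} + 22473 = \left(35 - 49\right) + 22473 = -14 + 22473 = 22459$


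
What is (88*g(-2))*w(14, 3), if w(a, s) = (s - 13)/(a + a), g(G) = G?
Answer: 440/7 ≈ 62.857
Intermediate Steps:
w(a, s) = (-13 + s)/(2*a) (w(a, s) = (-13 + s)/((2*a)) = (-13 + s)*(1/(2*a)) = (-13 + s)/(2*a))
(88*g(-2))*w(14, 3) = (88*(-2))*((½)*(-13 + 3)/14) = -88*(-10)/14 = -176*(-5/14) = 440/7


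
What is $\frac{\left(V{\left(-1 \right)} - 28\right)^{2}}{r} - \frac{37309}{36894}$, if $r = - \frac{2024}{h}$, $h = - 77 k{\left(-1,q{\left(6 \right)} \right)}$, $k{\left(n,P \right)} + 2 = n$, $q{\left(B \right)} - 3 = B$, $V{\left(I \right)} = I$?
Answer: $- \frac{329224895}{3394248} \approx -96.995$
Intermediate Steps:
$q{\left(B \right)} = 3 + B$
$k{\left(n,P \right)} = -2 + n$
$h = 231$ ($h = - 77 \left(-2 - 1\right) = \left(-77\right) \left(-3\right) = 231$)
$r = - \frac{184}{21}$ ($r = - \frac{2024}{231} = \left(-2024\right) \frac{1}{231} = - \frac{184}{21} \approx -8.7619$)
$\frac{\left(V{\left(-1 \right)} - 28\right)^{2}}{r} - \frac{37309}{36894} = \frac{\left(-1 - 28\right)^{2}}{- \frac{184}{21}} - \frac{37309}{36894} = \left(-29\right)^{2} \left(- \frac{21}{184}\right) - \frac{37309}{36894} = 841 \left(- \frac{21}{184}\right) - \frac{37309}{36894} = - \frac{17661}{184} - \frac{37309}{36894} = - \frac{329224895}{3394248}$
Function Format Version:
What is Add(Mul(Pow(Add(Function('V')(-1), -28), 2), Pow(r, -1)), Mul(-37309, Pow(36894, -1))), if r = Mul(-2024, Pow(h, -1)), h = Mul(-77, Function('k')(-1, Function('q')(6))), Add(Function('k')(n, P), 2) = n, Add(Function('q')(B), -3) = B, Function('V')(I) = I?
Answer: Rational(-329224895, 3394248) ≈ -96.995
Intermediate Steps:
Function('q')(B) = Add(3, B)
Function('k')(n, P) = Add(-2, n)
h = 231 (h = Mul(-77, Add(-2, -1)) = Mul(-77, -3) = 231)
r = Rational(-184, 21) (r = Mul(-2024, Pow(231, -1)) = Mul(-2024, Rational(1, 231)) = Rational(-184, 21) ≈ -8.7619)
Add(Mul(Pow(Add(Function('V')(-1), -28), 2), Pow(r, -1)), Mul(-37309, Pow(36894, -1))) = Add(Mul(Pow(Add(-1, -28), 2), Pow(Rational(-184, 21), -1)), Mul(-37309, Pow(36894, -1))) = Add(Mul(Pow(-29, 2), Rational(-21, 184)), Mul(-37309, Rational(1, 36894))) = Add(Mul(841, Rational(-21, 184)), Rational(-37309, 36894)) = Add(Rational(-17661, 184), Rational(-37309, 36894)) = Rational(-329224895, 3394248)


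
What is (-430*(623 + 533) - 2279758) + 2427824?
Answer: -349014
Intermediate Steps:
(-430*(623 + 533) - 2279758) + 2427824 = (-430*1156 - 2279758) + 2427824 = (-497080 - 2279758) + 2427824 = -2776838 + 2427824 = -349014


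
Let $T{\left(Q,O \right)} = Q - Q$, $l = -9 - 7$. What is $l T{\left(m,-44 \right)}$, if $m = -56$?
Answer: $0$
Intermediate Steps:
$l = -16$
$T{\left(Q,O \right)} = 0$
$l T{\left(m,-44 \right)} = \left(-16\right) 0 = 0$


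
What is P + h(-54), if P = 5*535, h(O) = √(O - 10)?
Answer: 2675 + 8*I ≈ 2675.0 + 8.0*I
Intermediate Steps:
h(O) = √(-10 + O)
P = 2675
P + h(-54) = 2675 + √(-10 - 54) = 2675 + √(-64) = 2675 + 8*I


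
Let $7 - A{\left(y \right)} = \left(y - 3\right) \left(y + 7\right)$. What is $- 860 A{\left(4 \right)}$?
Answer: $3440$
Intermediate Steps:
$A{\left(y \right)} = 7 - \left(-3 + y\right) \left(7 + y\right)$ ($A{\left(y \right)} = 7 - \left(y - 3\right) \left(y + 7\right) = 7 - \left(-3 + y\right) \left(7 + y\right)$)
$- 860 A{\left(4 \right)} = - 860 \left(28 - 4^{2} - 16\right) = - 860 \left(28 - 16 - 16\right) = \left(-860\right) \left(-4\right) = 3440$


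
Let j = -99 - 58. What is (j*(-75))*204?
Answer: 2402100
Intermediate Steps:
j = -157
(j*(-75))*204 = -157*(-75)*204 = 11775*204 = 2402100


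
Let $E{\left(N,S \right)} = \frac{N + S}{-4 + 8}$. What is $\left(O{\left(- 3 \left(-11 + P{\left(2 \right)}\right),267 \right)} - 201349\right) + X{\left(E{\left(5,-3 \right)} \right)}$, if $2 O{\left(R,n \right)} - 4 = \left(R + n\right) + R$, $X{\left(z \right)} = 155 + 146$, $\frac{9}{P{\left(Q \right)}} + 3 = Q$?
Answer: $- \frac{401705}{2} \approx -2.0085 \cdot 10^{5}$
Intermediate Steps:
$P{\left(Q \right)} = \frac{9}{-3 + Q}$
$E{\left(N,S \right)} = \frac{N}{4} + \frac{S}{4}$ ($E{\left(N,S \right)} = \frac{N + S}{4} = \left(N + S\right) \frac{1}{4} = \frac{N}{4} + \frac{S}{4}$)
$X{\left(z \right)} = 301$
$O{\left(R,n \right)} = 2 + R + \frac{n}{2}$ ($O{\left(R,n \right)} = 2 + \frac{\left(R + n\right) + R}{2} = 2 + \frac{n + 2 R}{2} = 2 + \left(R + \frac{n}{2}\right) = 2 + R + \frac{n}{2}$)
$\left(O{\left(- 3 \left(-11 + P{\left(2 \right)}\right),267 \right)} - 201349\right) + X{\left(E{\left(5,-3 \right)} \right)} = \left(\left(2 - 3 \left(-11 + \frac{9}{-3 + 2}\right) + \frac{1}{2} \cdot 267\right) - 201349\right) + 301 = \left(\left(2 - 3 \left(-11 + \frac{9}{-1}\right) + \frac{267}{2}\right) - 201349\right) + 301 = \left(\left(2 - 3 \left(-11 + 9 \left(-1\right)\right) + \frac{267}{2}\right) - 201349\right) + 301 = \left(\left(2 - 3 \left(-11 - 9\right) + \frac{267}{2}\right) - 201349\right) + 301 = \left(\left(2 - -60 + \frac{267}{2}\right) - 201349\right) + 301 = \left(\left(2 + 60 + \frac{267}{2}\right) - 201349\right) + 301 = \left(\frac{391}{2} - 201349\right) + 301 = - \frac{402307}{2} + 301 = - \frac{401705}{2}$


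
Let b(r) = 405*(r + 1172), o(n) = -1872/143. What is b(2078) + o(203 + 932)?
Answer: 14478606/11 ≈ 1.3162e+6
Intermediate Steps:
o(n) = -144/11 (o(n) = -1872*1/143 = -144/11)
b(r) = 474660 + 405*r (b(r) = 405*(1172 + r) = 474660 + 405*r)
b(2078) + o(203 + 932) = (474660 + 405*2078) - 144/11 = (474660 + 841590) - 144/11 = 1316250 - 144/11 = 14478606/11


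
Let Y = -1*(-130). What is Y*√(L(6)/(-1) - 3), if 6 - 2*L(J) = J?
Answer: 130*I*√3 ≈ 225.17*I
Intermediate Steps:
L(J) = 3 - J/2
Y = 130
Y*√(L(6)/(-1) - 3) = 130*√((3 - ½*6)/(-1) - 3) = 130*√((3 - 3)*(-1) - 3) = 130*√(0*(-1) - 3) = 130*√(0 - 3) = 130*√(-3) = 130*(I*√3) = 130*I*√3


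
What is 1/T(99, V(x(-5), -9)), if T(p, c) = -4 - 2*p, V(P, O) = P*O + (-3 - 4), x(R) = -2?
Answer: -1/202 ≈ -0.0049505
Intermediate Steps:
V(P, O) = -7 + O*P (V(P, O) = O*P - 7 = -7 + O*P)
1/T(99, V(x(-5), -9)) = 1/(-4 - 2*99) = 1/(-4 - 198) = 1/(-202) = -1/202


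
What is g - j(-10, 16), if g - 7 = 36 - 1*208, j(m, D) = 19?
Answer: -184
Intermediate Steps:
g = -165 (g = 7 + (36 - 1*208) = 7 + (36 - 208) = 7 - 172 = -165)
g - j(-10, 16) = -165 - 1*19 = -165 - 19 = -184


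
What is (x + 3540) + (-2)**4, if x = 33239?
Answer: 36795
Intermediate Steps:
(x + 3540) + (-2)**4 = (33239 + 3540) + (-2)**4 = 36779 + 16 = 36795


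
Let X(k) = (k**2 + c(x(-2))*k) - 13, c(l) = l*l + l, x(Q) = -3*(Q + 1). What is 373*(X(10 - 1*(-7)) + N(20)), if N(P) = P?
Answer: 186500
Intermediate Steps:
x(Q) = -3 - 3*Q (x(Q) = -3*(1 + Q) = -3 - 3*Q)
c(l) = l + l**2 (c(l) = l**2 + l = l + l**2)
X(k) = -13 + k**2 + 12*k (X(k) = (k**2 + ((-3 - 3*(-2))*(1 + (-3 - 3*(-2))))*k) - 13 = (k**2 + ((-3 + 6)*(1 + (-3 + 6)))*k) - 13 = (k**2 + (3*(1 + 3))*k) - 13 = (k**2 + (3*4)*k) - 13 = (k**2 + 12*k) - 13 = -13 + k**2 + 12*k)
373*(X(10 - 1*(-7)) + N(20)) = 373*((-13 + (10 - 1*(-7))**2 + 12*(10 - 1*(-7))) + 20) = 373*((-13 + (10 + 7)**2 + 12*(10 + 7)) + 20) = 373*((-13 + 17**2 + 12*17) + 20) = 373*((-13 + 289 + 204) + 20) = 373*(480 + 20) = 373*500 = 186500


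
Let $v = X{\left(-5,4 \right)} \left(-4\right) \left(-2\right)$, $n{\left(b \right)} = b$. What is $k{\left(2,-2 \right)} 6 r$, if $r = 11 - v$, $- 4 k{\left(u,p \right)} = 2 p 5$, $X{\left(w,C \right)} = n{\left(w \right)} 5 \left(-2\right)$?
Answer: $-11670$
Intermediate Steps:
$X{\left(w,C \right)} = - 10 w$ ($X{\left(w,C \right)} = w 5 \left(-2\right) = 5 w \left(-2\right) = - 10 w$)
$v = 400$ ($v = \left(-10\right) \left(-5\right) \left(-4\right) \left(-2\right) = 50 \left(-4\right) \left(-2\right) = \left(-200\right) \left(-2\right) = 400$)
$k{\left(u,p \right)} = - \frac{5 p}{2}$ ($k{\left(u,p \right)} = - \frac{2 p 5}{4} = - \frac{10 p}{4} = - \frac{5 p}{2}$)
$r = -389$ ($r = 11 - 400 = -389$)
$k{\left(2,-2 \right)} 6 r = \left(- \frac{5}{2}\right) \left(-2\right) 6 \left(-389\right) = 5 \cdot 6 \left(-389\right) = 30 \left(-389\right) = -11670$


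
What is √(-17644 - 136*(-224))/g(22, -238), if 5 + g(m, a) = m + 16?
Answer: 2*√3205/33 ≈ 3.4311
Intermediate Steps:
g(m, a) = 11 + m (g(m, a) = -5 + (m + 16) = -5 + (16 + m) = 11 + m)
√(-17644 - 136*(-224))/g(22, -238) = √(-17644 - 136*(-224))/(11 + 22) = √(-17644 + 30464)/33 = √12820*(1/33) = (2*√3205)*(1/33) = 2*√3205/33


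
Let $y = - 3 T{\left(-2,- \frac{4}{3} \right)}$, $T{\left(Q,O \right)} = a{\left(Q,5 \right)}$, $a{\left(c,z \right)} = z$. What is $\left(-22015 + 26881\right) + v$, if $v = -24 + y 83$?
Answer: $3597$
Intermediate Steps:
$T{\left(Q,O \right)} = 5$
$y = -15$ ($y = \left(-3\right) 5 = -15$)
$v = -1269$ ($v = -24 - 1245 = -1269$)
$\left(-22015 + 26881\right) + v = \left(-22015 + 26881\right) - 1269 = 4866 - 1269 = 3597$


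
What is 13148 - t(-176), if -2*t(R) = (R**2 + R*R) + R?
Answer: 44036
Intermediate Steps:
t(R) = -R**2 - R/2 (t(R) = -((R**2 + R*R) + R)/2 = -((R**2 + R**2) + R)/2 = -(2*R**2 + R)/2 = -(R + 2*R**2)/2 = -R**2 - R/2)
13148 - t(-176) = 13148 - (-1)*(-176)*(1/2 - 176) = 13148 - (-1)*(-176)*(-351)/2 = 13148 - 1*(-30888) = 13148 + 30888 = 44036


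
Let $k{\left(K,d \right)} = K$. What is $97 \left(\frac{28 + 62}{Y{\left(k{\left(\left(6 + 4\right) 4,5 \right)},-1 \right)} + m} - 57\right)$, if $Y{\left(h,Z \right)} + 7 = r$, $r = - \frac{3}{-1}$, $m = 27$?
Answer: $- \frac{118437}{23} \approx -5149.4$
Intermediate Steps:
$r = 3$ ($r = \left(-3\right) \left(-1\right) = 3$)
$Y{\left(h,Z \right)} = -4$ ($Y{\left(h,Z \right)} = -7 + 3 = -4$)
$97 \left(\frac{28 + 62}{Y{\left(k{\left(\left(6 + 4\right) 4,5 \right)},-1 \right)} + m} - 57\right) = 97 \left(\frac{28 + 62}{-4 + 27} - 57\right) = 97 \left(\frac{90}{23} - 57\right) = 97 \left(- \frac{1221}{23}\right) = - \frac{118437}{23}$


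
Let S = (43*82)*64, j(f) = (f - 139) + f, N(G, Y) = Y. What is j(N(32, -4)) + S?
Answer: 225517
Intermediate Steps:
j(f) = -139 + 2*f (j(f) = (-139 + f) + f = -139 + 2*f)
S = 225664 (S = 3526*64 = 225664)
j(N(32, -4)) + S = (-139 + 2*(-4)) + 225664 = (-139 - 8) + 225664 = -147 + 225664 = 225517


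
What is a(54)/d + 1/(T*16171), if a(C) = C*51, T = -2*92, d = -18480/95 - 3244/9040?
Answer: -20698161206177/1464692982248 ≈ -14.131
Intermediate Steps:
d = -8368369/42940 (d = -18480*1/95 - 3244*1/9040 = -3696/19 - 811/2260 = -8368369/42940 ≈ -194.89)
T = -184
a(C) = 51*C
a(54)/d + 1/(T*16171) = (51*54)/(-8368369/42940) + 1/(-184*16171) = 2754*(-42940/8368369) - 1/184*1/16171 = -6956280/492257 - 1/2975464 = -20698161206177/1464692982248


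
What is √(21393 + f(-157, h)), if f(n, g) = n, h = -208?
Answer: 2*√5309 ≈ 145.73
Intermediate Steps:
√(21393 + f(-157, h)) = √(21393 - 157) = √21236 = 2*√5309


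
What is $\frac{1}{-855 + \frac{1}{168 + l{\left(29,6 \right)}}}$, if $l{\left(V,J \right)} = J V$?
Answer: $- \frac{342}{292409} \approx -0.0011696$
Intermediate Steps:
$\frac{1}{-855 + \frac{1}{168 + l{\left(29,6 \right)}}} = \frac{1}{-855 + \frac{1}{168 + 6 \cdot 29}} = \frac{1}{-855 + \frac{1}{168 + 174}} = \frac{1}{-855 + \frac{1}{342}} = \frac{1}{- \frac{292409}{342}} = - \frac{342}{292409}$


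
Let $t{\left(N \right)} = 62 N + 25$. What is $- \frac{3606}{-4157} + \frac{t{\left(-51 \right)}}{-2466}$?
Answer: $\frac{21932905}{10251162} \approx 2.1396$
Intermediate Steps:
$t{\left(N \right)} = 25 + 62 N$
$- \frac{3606}{-4157} + \frac{t{\left(-51 \right)}}{-2466} = - \frac{3606}{-4157} + \frac{25 + 62 \left(-51\right)}{-2466} = \left(-3606\right) \left(- \frac{1}{4157}\right) + \left(25 - 3162\right) \left(- \frac{1}{2466}\right) = \frac{3606}{4157} - - \frac{3137}{2466} = \frac{3606}{4157} + \frac{3137}{2466} = \frac{21932905}{10251162}$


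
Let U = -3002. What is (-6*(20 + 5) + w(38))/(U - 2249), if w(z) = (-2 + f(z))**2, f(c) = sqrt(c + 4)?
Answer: 104/5251 + 4*sqrt(42)/5251 ≈ 0.024743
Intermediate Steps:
f(c) = sqrt(4 + c)
w(z) = (-2 + sqrt(4 + z))**2
(-6*(20 + 5) + w(38))/(U - 2249) = (-6*(20 + 5) + (-2 + sqrt(4 + 38))**2)/(-3002 - 2249) = (-6*25 + (-2 + sqrt(42))**2)/(-5251) = (-150 + (-2 + sqrt(42))**2)*(-1/5251) = 150/5251 - (-2 + sqrt(42))**2/5251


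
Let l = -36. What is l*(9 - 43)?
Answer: 1224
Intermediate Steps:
l*(9 - 43) = -36*(9 - 43) = -36*(-34) = 1224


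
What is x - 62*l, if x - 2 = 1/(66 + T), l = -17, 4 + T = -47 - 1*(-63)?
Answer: 82369/78 ≈ 1056.0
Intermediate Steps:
T = 12 (T = -4 + (-47 - 1*(-63)) = -4 + (-47 + 63) = -4 + 16 = 12)
x = 157/78 (x = 2 + 1/(66 + 12) = 2 + 1/78 = 157/78 ≈ 2.0128)
x - 62*l = 157/78 - 62*(-17) = 157/78 + 1054 = 82369/78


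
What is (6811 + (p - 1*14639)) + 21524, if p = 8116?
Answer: 21812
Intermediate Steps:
(6811 + (p - 1*14639)) + 21524 = (6811 + (8116 - 1*14639)) + 21524 = (6811 + (8116 - 14639)) + 21524 = (6811 - 6523) + 21524 = 288 + 21524 = 21812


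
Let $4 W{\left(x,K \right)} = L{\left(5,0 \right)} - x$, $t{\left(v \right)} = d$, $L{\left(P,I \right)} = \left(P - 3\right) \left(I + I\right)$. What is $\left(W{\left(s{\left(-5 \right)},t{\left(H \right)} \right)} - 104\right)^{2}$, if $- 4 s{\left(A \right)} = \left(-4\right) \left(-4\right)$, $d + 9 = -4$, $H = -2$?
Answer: $10609$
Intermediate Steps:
$L{\left(P,I \right)} = 2 I \left(-3 + P\right)$ ($L{\left(P,I \right)} = \left(-3 + P\right) 2 I = 2 I \left(-3 + P\right)$)
$d = -13$ ($d = -9 - 4 = -13$)
$s{\left(A \right)} = -4$ ($s{\left(A \right)} = - \frac{\left(-4\right) \left(-4\right)}{4} = \left(- \frac{1}{4}\right) 16 = -4$)
$t{\left(v \right)} = -13$
$W{\left(x,K \right)} = - \frac{x}{4}$ ($W{\left(x,K \right)} = \frac{2 \cdot 0 \left(-3 + 5\right) - x}{4} = \frac{2 \cdot 0 \cdot 2 - x}{4} = \frac{0 - x}{4} = \frac{\left(-1\right) x}{4} = - \frac{x}{4}$)
$\left(W{\left(s{\left(-5 \right)},t{\left(H \right)} \right)} - 104\right)^{2} = \left(\left(- \frac{1}{4}\right) \left(-4\right) - 104\right)^{2} = \left(1 - 104\right)^{2} = \left(-103\right)^{2} = 10609$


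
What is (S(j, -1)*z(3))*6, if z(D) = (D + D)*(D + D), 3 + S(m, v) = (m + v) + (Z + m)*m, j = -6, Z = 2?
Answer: 3024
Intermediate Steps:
S(m, v) = -3 + m + v + m*(2 + m) (S(m, v) = -3 + ((m + v) + (2 + m)*m) = -3 + ((m + v) + m*(2 + m)) = -3 + (m + v + m*(2 + m)) = -3 + m + v + m*(2 + m))
z(D) = 4*D² (z(D) = (2*D)*(2*D) = 4*D²)
(S(j, -1)*z(3))*6 = ((-3 - 1 + (-6)² + 3*(-6))*(4*3²))*6 = ((-3 - 1 + 36 - 18)*(4*9))*6 = (14*36)*6 = 504*6 = 3024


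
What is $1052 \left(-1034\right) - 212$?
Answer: $-1087980$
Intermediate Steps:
$1052 \left(-1034\right) - 212 = -1087768 - 212 = -1087980$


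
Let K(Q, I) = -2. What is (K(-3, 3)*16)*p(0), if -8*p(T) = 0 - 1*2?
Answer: -8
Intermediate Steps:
p(T) = ¼ (p(T) = -(0 - 1*2)/8 = -(0 - 2)/8 = -⅛*(-2) = ¼)
(K(-3, 3)*16)*p(0) = -2*16*(¼) = -32*¼ = -8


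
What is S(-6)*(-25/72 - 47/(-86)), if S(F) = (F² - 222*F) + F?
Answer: 140059/516 ≈ 271.43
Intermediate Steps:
S(F) = F² - 221*F
S(-6)*(-25/72 - 47/(-86)) = (-6*(-221 - 6))*(-25/72 - 47/(-86)) = (-6*(-227))*(-25*1/72 - 47*(-1/86)) = 1362*(-25/72 + 47/86) = 1362*(617/3096) = 140059/516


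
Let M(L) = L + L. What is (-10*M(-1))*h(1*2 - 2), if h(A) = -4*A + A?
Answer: 0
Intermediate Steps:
M(L) = 2*L
h(A) = -3*A
(-10*M(-1))*h(1*2 - 2) = (-20*(-1))*(-3*(1*2 - 2)) = (-10*(-2))*(-3*(2 - 2)) = 20*(-3*0) = 20*0 = 0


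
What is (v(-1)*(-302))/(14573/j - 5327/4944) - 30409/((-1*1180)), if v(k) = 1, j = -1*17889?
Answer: 813475032051/4388121460 ≈ 185.38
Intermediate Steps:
j = -17889
(v(-1)*(-302))/(14573/j - 5327/4944) - 30409/((-1*1180)) = (1*(-302))/(14573/(-17889) - 5327/4944) - 30409/((-1*1180)) = -302/(14573*(-1/17889) - 5327*1/4944) - 30409/(-1180) = -302/(-14573/17889 - 5327/4944) - 30409*(-1/1180) = -302/(-18593735/9827024) + 30409/1180 = -302*(-9827024/18593735) + 30409/1180 = 2967761248/18593735 + 30409/1180 = 813475032051/4388121460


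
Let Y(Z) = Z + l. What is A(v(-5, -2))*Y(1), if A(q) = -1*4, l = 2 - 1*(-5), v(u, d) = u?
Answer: -32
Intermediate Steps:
l = 7 (l = 2 + 5 = 7)
A(q) = -4
Y(Z) = 7 + Z (Y(Z) = Z + 7 = 7 + Z)
A(v(-5, -2))*Y(1) = -4*(7 + 1) = -4*8 = -32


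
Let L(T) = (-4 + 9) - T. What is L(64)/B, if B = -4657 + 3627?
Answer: 59/1030 ≈ 0.057282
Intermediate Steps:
B = -1030
L(T) = 5 - T
L(64)/B = (5 - 1*64)/(-1030) = (5 - 64)*(-1/1030) = -59*(-1/1030) = 59/1030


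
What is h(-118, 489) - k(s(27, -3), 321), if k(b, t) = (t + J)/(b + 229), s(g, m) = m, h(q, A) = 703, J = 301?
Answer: 79128/113 ≈ 700.25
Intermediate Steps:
k(b, t) = (301 + t)/(229 + b) (k(b, t) = (t + 301)/(b + 229) = (301 + t)/(229 + b))
h(-118, 489) - k(s(27, -3), 321) = 703 - (301 + 321)/(229 - 3) = 703 - 622/226 = 703 - 1*311/113 = 703 - 311/113 = 79128/113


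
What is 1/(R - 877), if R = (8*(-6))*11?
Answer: -1/1405 ≈ -0.00071174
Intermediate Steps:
R = -528 (R = -48*11 = -528)
1/(R - 877) = 1/(-528 - 877) = 1/(-1405) = -1/1405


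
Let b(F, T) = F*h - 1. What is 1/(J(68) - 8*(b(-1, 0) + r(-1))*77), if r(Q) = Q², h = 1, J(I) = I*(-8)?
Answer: 1/72 ≈ 0.013889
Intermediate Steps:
J(I) = -8*I
b(F, T) = -1 + F (b(F, T) = F*1 - 1 = F - 1 = -1 + F)
1/(J(68) - 8*(b(-1, 0) + r(-1))*77) = 1/(-8*68 - 8*((-1 - 1) + (-1)²)*77) = 1/(-544 - 8*(-2 + 1)*77) = 1/(-544 - 8*(-1)*77) = 1/(-544 + 8*77) = 1/(-544 + 616) = 1/72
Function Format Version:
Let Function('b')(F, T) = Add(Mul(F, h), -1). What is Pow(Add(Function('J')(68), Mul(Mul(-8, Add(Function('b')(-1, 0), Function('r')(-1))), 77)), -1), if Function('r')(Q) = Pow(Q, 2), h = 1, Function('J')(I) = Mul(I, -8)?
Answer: Rational(1, 72) ≈ 0.013889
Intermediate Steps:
Function('J')(I) = Mul(-8, I)
Function('b')(F, T) = Add(-1, F) (Function('b')(F, T) = Add(Mul(F, 1), -1) = Add(F, -1) = Add(-1, F))
Pow(Add(Function('J')(68), Mul(Mul(-8, Add(Function('b')(-1, 0), Function('r')(-1))), 77)), -1) = Pow(Add(Mul(-8, 68), Mul(Mul(-8, Add(Add(-1, -1), Pow(-1, 2))), 77)), -1) = Pow(Add(-544, Mul(Mul(-8, Add(-2, 1)), 77)), -1) = Pow(Add(-544, Mul(Mul(-8, -1), 77)), -1) = Pow(Add(-544, Mul(8, 77)), -1) = Pow(Add(-544, 616), -1) = Pow(72, -1) = Rational(1, 72)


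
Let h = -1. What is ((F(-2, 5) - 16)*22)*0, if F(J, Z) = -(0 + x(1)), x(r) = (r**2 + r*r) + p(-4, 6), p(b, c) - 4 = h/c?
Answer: 0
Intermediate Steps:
p(b, c) = 4 - 1/c
x(r) = 23/6 + 2*r**2 (x(r) = (r**2 + r*r) + (4 - 1/6) = (r**2 + r**2) + (4 - 1*1/6) = 2*r**2 + (4 - 1/6) = 2*r**2 + 23/6 = 23/6 + 2*r**2)
F(J, Z) = -35/6 (F(J, Z) = -(0 + (23/6 + 2*1**2)) = -(0 + (23/6 + 2*1)) = -(0 + (23/6 + 2)) = -(0 + 35/6) = -1*35/6 = -35/6)
((F(-2, 5) - 16)*22)*0 = ((-35/6 - 16)*22)*0 = -131/6*22*0 = -1441/3*0 = 0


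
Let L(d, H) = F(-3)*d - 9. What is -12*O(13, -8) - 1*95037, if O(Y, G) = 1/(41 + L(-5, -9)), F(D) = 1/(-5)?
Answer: -1045411/11 ≈ -95037.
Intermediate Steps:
F(D) = -1/5
L(d, H) = -9 - d/5 (L(d, H) = -d/5 - 9 = -9 - d/5)
O(Y, G) = 1/33 (O(Y, G) = 1/(41 + (-9 - 1/5*(-5))) = 1/(41 + (-9 + 1)) = 1/(41 - 8) = 1/33)
-12*O(13, -8) - 1*95037 = -12*1/33 - 1*95037 = -4/11 - 95037 = -1045411/11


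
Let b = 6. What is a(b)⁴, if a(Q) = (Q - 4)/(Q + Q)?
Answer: 1/1296 ≈ 0.00077160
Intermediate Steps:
a(Q) = (-4 + Q)/(2*Q) (a(Q) = (-4 + Q)/((2*Q)) = (-4 + Q)*(1/(2*Q)) = (-4 + Q)/(2*Q))
a(b)⁴ = ((½)*(-4 + 6)/6)⁴ = ((½)*(⅙)*2)⁴ = (⅙)⁴ = 1/1296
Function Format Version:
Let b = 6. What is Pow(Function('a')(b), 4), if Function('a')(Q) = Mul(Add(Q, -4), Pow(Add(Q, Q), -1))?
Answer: Rational(1, 1296) ≈ 0.00077160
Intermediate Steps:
Function('a')(Q) = Mul(Rational(1, 2), Pow(Q, -1), Add(-4, Q)) (Function('a')(Q) = Mul(Add(-4, Q), Pow(Mul(2, Q), -1)) = Mul(Add(-4, Q), Mul(Rational(1, 2), Pow(Q, -1))) = Mul(Rational(1, 2), Pow(Q, -1), Add(-4, Q)))
Pow(Function('a')(b), 4) = Pow(Mul(Rational(1, 2), Pow(6, -1), Add(-4, 6)), 4) = Pow(Mul(Rational(1, 2), Rational(1, 6), 2), 4) = Pow(Rational(1, 6), 4) = Rational(1, 1296)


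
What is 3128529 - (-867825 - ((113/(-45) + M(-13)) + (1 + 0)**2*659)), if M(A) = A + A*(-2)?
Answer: 179866057/45 ≈ 3.9970e+6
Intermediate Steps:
M(A) = -A (M(A) = A - 2*A = -A)
3128529 - (-867825 - ((113/(-45) + M(-13)) + (1 + 0)**2*659)) = 3128529 - (-867825 - ((113/(-45) - 1*(-13)) + (1 + 0)**2*659)) = 3128529 - (-867825 - ((113*(-1/45) + 13) + 1**2*659)) = 3128529 - (-867825 - ((-113/45 + 13) + 1*659)) = 3128529 - (-867825 - (472/45 + 659)) = 3128529 - (-867825 - 1*30127/45) = 3128529 - (-867825 - 30127/45) = 3128529 - 1*(-39082252/45) = 3128529 + 39082252/45 = 179866057/45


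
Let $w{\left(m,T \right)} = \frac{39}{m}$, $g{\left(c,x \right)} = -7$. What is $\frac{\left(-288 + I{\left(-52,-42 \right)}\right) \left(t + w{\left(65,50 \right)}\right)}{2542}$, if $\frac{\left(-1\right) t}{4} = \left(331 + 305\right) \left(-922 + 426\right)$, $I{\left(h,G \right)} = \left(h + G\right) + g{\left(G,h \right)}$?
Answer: $- \frac{2454248847}{12710} \approx -1.931 \cdot 10^{5}$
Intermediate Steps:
$I{\left(h,G \right)} = -7 + G + h$ ($I{\left(h,G \right)} = \left(h + G\right) - 7 = \left(G + h\right) - 7 = -7 + G + h$)
$t = 1261824$ ($t = - 4 \left(331 + 305\right) \left(-922 + 426\right) = - 4 \cdot 636 \left(-496\right) = \left(-4\right) \left(-315456\right) = 1261824$)
$\frac{\left(-288 + I{\left(-52,-42 \right)}\right) \left(t + w{\left(65,50 \right)}\right)}{2542} = \frac{\left(-288 - 101\right) \left(1261824 + \frac{39}{65}\right)}{2542} = \left(-288 - 101\right) \left(1261824 + 39 \cdot \frac{1}{65}\right) \frac{1}{2542} = - 389 \left(1261824 + \frac{3}{5}\right) \frac{1}{2542} = \left(-389\right) \frac{6309123}{5} \cdot \frac{1}{2542} = \left(- \frac{2454248847}{5}\right) \frac{1}{2542} = - \frac{2454248847}{12710}$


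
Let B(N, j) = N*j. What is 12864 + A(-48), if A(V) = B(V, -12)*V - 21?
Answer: -14805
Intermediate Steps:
A(V) = -21 - 12*V² (A(V) = (V*(-12))*V - 21 = (-12*V)*V - 21 = -12*V² - 21 = -21 - 12*V²)
12864 + A(-48) = 12864 + (-21 - 12*(-48)²) = 12864 + (-21 - 12*2304) = 12864 + (-21 - 27648) = 12864 - 27669 = -14805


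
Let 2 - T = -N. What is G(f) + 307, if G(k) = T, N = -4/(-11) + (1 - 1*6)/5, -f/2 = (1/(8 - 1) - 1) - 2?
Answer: 3392/11 ≈ 308.36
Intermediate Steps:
f = 40/7 (f = -2*((1/(8 - 1) - 1) - 2) = -2*((1/7 - 1) - 2) = -2*(-6/7 - 2) = -2*(-20/7) = 40/7 ≈ 5.7143)
N = -7/11 (N = -4*(-1/11) + (1 - 6)*(1/5) = 4/11 - 5*1/5 = 4/11 - 1 = -7/11 ≈ -0.63636)
T = 15/11 (T = 2 - (-1)*(-7)/11 = 2 - 1*7/11 = 2 - 7/11 = 15/11 ≈ 1.3636)
G(k) = 15/11
G(f) + 307 = 15/11 + 307 = 3392/11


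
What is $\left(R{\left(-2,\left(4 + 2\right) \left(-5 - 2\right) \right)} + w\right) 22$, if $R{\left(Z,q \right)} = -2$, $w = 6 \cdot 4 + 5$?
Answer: $594$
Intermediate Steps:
$w = 29$ ($w = 24 + 5 = 29$)
$\left(R{\left(-2,\left(4 + 2\right) \left(-5 - 2\right) \right)} + w\right) 22 = \left(-2 + 29\right) 22 = 27 \cdot 22 = 594$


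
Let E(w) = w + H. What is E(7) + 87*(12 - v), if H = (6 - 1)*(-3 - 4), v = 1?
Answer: 929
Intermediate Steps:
H = -35 (H = 5*(-7) = -35)
E(w) = -35 + w (E(w) = w - 35 = -35 + w)
E(7) + 87*(12 - v) = (-35 + 7) + 87*(12 - 1*1) = -28 + 87*(12 - 1) = -28 + 87*11 = -28 + 957 = 929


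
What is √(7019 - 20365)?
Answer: I*√13346 ≈ 115.52*I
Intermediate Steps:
√(7019 - 20365) = √(-13346) = I*√13346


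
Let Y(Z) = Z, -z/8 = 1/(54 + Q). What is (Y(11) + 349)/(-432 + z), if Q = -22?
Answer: -1440/1729 ≈ -0.83285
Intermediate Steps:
z = -¼ (z = -8/(54 - 22) = -8/32 = -8*1/32 = -¼ ≈ -0.25000)
(Y(11) + 349)/(-432 + z) = (11 + 349)/(-432 - ¼) = 360/(-1729/4) = 360*(-4/1729) = -1440/1729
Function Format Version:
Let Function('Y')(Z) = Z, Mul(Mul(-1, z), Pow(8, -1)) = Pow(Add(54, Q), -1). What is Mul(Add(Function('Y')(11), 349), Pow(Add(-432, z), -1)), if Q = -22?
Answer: Rational(-1440, 1729) ≈ -0.83285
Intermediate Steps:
z = Rational(-1, 4) (z = Mul(-8, Pow(Add(54, -22), -1)) = Mul(-8, Pow(32, -1)) = Mul(-8, Rational(1, 32)) = Rational(-1, 4) ≈ -0.25000)
Mul(Add(Function('Y')(11), 349), Pow(Add(-432, z), -1)) = Mul(Add(11, 349), Pow(Add(-432, Rational(-1, 4)), -1)) = Mul(360, Pow(Rational(-1729, 4), -1)) = Mul(360, Rational(-4, 1729)) = Rational(-1440, 1729)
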